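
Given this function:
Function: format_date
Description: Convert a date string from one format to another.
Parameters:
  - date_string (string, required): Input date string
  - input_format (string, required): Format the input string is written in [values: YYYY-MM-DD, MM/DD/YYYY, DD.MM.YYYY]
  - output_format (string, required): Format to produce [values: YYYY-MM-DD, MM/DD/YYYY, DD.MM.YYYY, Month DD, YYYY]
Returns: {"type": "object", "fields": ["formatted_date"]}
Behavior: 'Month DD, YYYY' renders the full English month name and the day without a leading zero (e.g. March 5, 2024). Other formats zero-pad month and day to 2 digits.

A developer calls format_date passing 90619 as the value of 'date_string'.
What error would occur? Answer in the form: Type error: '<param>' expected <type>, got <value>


Spec: 'date_string' is declared as string; 90619 is an integer.
Type error: 'date_string' expected string, got 90619


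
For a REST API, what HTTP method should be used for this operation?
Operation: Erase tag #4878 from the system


GET = read, POST = create, PUT = update/replace, DELETE = remove
This operation is a removal.
DELETE


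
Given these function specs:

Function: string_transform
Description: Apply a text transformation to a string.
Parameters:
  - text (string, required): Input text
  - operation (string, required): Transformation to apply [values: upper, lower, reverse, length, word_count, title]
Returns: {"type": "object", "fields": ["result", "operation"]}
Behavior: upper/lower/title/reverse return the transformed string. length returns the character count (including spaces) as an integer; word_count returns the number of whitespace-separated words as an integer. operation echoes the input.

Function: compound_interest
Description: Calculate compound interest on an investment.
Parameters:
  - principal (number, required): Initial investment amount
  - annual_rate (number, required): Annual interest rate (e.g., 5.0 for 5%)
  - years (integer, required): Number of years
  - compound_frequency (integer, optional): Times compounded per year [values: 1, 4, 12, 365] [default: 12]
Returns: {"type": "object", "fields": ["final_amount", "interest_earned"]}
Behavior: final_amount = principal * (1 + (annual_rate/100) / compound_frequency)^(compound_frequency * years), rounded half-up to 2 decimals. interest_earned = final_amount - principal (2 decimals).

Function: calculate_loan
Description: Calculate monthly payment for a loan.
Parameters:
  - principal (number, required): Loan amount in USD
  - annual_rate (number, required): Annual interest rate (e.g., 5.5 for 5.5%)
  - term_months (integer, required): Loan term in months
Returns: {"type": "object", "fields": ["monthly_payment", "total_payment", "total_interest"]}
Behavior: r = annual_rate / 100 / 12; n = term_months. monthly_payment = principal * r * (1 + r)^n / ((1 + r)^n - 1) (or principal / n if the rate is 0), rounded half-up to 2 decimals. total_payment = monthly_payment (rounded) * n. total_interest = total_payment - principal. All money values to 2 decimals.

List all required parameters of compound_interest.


Parameters of compound_interest and their required/optional flag:
  principal: required
  annual_rate: required
  years: required
  compound_frequency: optional
annual_rate, principal, years


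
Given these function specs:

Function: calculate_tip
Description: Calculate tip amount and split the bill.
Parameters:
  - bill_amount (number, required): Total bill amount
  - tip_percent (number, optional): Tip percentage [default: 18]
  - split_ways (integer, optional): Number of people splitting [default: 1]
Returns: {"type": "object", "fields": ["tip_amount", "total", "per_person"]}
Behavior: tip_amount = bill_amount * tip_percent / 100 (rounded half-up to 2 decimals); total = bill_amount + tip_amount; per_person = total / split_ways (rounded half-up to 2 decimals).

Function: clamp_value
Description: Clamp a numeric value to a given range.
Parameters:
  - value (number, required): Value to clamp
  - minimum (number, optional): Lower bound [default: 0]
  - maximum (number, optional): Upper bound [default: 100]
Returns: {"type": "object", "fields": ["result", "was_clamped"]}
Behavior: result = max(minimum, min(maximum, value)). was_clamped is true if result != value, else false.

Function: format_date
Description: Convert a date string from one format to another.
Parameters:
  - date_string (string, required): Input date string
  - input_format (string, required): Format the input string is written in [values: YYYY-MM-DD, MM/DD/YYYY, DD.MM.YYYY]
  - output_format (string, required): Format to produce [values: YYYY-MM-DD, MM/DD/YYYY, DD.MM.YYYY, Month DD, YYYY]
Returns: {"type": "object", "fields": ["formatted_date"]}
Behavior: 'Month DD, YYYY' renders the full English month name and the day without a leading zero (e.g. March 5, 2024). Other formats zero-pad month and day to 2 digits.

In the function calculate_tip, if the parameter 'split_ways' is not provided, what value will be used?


The calculate_tip spec declares:
  - split_ways (integer, optional): Number of people splitting [default: 1]
Default:
1


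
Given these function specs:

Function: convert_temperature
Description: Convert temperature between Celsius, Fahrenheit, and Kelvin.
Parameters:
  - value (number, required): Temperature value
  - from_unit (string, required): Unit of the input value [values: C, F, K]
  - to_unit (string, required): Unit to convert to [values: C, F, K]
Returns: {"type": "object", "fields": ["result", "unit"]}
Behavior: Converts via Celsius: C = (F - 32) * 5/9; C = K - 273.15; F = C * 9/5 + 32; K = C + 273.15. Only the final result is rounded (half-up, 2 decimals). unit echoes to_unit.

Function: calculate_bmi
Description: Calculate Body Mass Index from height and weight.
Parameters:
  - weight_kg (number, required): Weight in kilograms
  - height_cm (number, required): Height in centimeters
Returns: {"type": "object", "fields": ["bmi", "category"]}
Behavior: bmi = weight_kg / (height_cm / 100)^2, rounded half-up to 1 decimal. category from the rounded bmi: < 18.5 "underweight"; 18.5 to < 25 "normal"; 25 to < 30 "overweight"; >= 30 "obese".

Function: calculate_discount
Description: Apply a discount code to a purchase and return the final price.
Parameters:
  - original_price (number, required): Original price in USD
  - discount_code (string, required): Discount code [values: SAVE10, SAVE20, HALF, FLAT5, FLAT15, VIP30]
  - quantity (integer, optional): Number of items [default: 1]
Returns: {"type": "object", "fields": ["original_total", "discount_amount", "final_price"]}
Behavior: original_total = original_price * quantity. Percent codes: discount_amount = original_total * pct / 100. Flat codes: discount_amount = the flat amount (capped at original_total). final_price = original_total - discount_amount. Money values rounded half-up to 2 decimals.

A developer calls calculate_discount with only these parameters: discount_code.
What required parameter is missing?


Required parameters: original_price, discount_code
Provided: discount_code
Missing: original_price
original_price


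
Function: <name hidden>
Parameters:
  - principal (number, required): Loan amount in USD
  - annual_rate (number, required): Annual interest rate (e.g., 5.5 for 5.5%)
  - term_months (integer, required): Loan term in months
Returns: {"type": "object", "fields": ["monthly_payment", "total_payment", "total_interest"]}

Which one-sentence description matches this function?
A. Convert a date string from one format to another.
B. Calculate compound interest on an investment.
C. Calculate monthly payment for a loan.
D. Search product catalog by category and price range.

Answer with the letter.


Parameters principal, annual_rate, term_months and return ["monthly_payment", "total_payment", "total_interest"] fit: Calculate monthly payment for a loan.
C


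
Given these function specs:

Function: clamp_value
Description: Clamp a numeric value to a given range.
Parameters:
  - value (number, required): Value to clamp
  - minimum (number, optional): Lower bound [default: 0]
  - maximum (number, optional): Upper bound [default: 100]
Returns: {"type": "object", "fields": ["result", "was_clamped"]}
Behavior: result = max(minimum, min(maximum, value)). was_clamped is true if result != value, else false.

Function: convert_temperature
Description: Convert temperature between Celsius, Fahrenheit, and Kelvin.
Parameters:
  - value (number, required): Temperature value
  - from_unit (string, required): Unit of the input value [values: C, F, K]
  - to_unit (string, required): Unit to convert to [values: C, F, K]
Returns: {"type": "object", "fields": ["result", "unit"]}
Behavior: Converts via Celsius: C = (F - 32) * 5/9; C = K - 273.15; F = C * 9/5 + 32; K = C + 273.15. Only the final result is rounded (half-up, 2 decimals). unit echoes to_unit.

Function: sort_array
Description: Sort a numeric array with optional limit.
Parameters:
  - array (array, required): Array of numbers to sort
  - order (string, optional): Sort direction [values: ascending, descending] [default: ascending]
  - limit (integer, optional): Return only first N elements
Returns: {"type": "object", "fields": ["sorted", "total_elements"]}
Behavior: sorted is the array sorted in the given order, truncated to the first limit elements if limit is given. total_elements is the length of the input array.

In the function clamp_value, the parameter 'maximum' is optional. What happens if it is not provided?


The clamp_value spec declares:
  - maximum (number, optional): Upper bound [default: 100]
It defaults to 100


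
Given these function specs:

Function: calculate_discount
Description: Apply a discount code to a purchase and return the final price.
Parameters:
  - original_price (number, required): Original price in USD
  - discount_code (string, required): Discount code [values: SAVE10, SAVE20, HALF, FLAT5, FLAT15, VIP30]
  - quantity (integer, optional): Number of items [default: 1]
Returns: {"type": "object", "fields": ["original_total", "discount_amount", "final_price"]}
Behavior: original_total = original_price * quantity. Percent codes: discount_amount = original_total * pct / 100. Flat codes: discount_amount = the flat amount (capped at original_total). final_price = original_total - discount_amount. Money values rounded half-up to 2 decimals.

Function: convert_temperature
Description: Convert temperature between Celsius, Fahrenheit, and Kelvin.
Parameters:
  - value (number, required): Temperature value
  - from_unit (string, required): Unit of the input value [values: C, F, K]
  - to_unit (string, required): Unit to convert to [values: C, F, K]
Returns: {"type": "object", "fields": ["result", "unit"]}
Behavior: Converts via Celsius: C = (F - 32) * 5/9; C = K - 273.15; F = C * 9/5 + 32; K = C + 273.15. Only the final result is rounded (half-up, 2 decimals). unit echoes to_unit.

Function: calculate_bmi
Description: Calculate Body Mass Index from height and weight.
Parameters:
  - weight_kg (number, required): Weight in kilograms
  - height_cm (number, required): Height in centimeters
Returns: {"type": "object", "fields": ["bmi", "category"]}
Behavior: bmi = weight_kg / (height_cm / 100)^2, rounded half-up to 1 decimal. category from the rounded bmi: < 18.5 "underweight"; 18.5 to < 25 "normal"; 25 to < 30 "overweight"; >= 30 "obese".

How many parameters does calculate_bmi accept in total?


Parameters of calculate_bmi: weight_kg (required), height_cm (required)
Total:
2


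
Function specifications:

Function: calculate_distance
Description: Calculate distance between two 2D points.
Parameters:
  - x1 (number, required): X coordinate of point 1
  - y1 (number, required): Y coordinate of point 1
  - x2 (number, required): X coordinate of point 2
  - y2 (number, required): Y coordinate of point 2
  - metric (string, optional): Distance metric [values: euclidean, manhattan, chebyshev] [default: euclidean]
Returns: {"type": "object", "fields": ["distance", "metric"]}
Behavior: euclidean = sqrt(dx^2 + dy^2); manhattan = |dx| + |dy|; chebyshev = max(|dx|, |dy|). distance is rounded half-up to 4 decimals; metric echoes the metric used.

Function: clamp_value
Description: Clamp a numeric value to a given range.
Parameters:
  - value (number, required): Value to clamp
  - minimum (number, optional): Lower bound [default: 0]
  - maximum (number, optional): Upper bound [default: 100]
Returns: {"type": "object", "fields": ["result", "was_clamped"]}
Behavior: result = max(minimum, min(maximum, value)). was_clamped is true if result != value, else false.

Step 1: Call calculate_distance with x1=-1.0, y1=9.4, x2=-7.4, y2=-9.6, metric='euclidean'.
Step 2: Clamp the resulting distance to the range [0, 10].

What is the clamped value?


Step 1: calculate_distance (euclidean)
  |dx| = |-7.4 - -1| = 6.4; |dy| = |-9.6 - 9.4| = 19
  euclidean: sqrt(6.4^2 + 19^2) = sqrt(401.96) = 20.04894
  Round to 4 decimals: 20.0489
  -> distance = 20.0489
Step 2: clamp_value(value=20.0489, minimum=0, maximum=10)
  result = max(0, min(10, 20.0489)) = max(0, 10) = 10
  was_clamped = (10 != 20.0489) = true
  -> result = 10
10


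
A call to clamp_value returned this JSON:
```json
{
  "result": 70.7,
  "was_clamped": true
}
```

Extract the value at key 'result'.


70.7


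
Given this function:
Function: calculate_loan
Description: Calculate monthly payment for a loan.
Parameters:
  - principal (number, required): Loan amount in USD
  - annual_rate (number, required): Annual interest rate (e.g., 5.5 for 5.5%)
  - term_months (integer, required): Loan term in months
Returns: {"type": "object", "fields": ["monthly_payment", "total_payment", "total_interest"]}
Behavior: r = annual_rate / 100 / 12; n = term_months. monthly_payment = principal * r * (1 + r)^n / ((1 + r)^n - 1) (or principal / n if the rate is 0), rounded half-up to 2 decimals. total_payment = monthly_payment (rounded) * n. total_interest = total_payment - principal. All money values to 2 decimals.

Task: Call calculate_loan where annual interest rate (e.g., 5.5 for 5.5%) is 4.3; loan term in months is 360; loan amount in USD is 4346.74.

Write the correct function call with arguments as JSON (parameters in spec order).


Mapping each described value to its parameter name:
  'Annual interest rate (e.g., 5.5 for 5.5%)' -> annual_rate = 4.3
  'Loan term in months' -> term_months = 360
  'Loan amount in USD' -> principal = 4346.74
calculate_loan({"principal": 4346.74, "annual_rate": 4.3, "term_months": 360})


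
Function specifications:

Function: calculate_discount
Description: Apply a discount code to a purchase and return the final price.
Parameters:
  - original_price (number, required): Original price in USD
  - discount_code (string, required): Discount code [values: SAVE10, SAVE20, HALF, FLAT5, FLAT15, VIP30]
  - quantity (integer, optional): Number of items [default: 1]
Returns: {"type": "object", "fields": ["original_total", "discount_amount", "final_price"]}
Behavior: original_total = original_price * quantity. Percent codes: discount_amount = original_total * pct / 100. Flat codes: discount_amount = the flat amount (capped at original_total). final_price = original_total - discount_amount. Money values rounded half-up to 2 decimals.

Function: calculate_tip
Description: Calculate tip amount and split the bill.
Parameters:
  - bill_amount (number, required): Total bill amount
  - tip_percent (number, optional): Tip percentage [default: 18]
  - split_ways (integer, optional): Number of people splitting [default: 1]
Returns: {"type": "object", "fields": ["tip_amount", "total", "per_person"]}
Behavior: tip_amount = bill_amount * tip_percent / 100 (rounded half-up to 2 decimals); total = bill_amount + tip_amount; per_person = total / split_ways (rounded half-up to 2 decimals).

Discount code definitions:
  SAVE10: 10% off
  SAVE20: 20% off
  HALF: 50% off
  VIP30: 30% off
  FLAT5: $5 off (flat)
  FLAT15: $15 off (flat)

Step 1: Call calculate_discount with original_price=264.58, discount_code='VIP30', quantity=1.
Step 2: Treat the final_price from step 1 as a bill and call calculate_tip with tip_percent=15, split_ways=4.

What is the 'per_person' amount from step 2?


Step 1: calculate_discount(original_price=264.58, discount_code=VIP30, quantity=1)
  original_total = 264.58 * 1 = 264.58
  VIP30 = 30% off: discount_amount = 264.58 * 30/100 = 79.374 -> 79.37
  final_price = 264.58 - 79.37 = 185.21
  -> final_price = 185.21
Step 2: calculate_tip(bill_amount=185.21, tip_percent=15, split_ways=4)
  tip_amount = 185.21 * 15/100 = 27.7815 -> 27.78
  total = 185.21 + 27.78 = 212.99
  per_person = 212.99 / 4 = 53.2475 -> 53.25
  -> per_person = 53.25
$53.25


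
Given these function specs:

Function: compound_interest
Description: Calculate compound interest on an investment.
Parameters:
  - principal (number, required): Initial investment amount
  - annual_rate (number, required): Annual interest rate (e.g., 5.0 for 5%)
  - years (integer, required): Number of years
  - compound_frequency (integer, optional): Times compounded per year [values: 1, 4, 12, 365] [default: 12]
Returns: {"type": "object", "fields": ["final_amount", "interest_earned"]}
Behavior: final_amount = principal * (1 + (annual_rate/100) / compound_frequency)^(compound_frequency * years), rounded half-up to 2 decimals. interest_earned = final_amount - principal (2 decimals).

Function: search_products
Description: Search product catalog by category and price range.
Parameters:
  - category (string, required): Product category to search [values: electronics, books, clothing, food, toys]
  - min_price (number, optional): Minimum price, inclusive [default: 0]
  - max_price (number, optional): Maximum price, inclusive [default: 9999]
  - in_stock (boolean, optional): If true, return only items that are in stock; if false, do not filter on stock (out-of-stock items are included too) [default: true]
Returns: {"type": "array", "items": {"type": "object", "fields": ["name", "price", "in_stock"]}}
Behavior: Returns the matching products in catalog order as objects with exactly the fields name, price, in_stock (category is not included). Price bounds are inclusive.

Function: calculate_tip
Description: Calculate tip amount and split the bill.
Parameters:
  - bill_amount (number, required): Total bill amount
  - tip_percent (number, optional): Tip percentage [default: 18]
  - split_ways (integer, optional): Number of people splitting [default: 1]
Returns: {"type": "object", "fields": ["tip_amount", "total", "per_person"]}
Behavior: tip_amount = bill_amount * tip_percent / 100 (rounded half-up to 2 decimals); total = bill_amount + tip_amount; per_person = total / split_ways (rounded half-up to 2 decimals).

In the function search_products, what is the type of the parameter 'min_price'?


The search_products spec declares:
  - min_price (number, optional): Minimum price, inclusive [default: 0]
Type:
number


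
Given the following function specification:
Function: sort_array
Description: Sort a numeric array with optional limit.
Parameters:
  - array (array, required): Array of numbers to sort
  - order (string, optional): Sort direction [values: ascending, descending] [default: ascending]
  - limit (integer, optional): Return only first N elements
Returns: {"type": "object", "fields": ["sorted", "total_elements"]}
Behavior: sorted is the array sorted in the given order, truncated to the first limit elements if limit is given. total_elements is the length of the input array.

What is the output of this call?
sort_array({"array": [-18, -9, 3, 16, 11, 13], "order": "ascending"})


sorted ascending: [-18, -9, 3, 11, 13, 16]
total_elements = len(input) = 6
Output:
{"sorted": [-18, -9, 3, 11, 13, 16], "total_elements": 6}


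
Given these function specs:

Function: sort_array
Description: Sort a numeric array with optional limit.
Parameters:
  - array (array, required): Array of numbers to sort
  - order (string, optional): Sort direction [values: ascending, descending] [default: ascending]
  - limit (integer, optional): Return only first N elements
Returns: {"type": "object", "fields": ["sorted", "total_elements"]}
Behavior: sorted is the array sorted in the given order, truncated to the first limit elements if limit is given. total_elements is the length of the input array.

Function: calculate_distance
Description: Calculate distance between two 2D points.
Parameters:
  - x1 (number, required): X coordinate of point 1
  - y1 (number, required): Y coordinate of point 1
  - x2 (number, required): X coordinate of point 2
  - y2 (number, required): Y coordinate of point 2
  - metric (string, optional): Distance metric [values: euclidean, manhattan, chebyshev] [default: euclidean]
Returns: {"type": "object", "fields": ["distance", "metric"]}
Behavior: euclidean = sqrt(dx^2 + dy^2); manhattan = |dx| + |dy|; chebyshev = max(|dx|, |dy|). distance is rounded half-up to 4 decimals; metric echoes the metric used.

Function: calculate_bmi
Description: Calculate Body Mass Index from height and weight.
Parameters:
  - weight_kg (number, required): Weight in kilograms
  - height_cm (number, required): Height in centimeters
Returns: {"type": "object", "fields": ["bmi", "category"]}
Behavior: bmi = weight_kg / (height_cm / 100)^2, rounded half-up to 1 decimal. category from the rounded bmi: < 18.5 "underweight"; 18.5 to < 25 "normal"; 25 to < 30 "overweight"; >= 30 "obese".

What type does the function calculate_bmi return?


The calculate_bmi spec declares Returns: {"type": "object", "fields": ["bmi", "category"]}
Type:
object


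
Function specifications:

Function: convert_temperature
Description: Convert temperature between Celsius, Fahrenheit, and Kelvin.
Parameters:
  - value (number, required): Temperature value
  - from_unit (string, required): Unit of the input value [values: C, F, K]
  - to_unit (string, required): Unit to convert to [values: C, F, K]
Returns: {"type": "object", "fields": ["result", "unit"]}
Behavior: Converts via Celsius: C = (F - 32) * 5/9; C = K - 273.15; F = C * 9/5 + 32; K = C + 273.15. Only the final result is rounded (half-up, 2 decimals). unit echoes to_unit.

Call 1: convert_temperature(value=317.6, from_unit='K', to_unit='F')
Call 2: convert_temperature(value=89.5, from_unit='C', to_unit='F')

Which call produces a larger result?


Call 1:
  To C: 317.6 - 273.15 = 44.45
  To F: 44.45 * 9/5 + 32 = 112.01
  Round to 2 decimals: 112.01
  -> 112.01 F
Call 2:
  Input already in C: 89.5
  To F: 89.5 * 9/5 + 32 = 193.1
  Round to 2 decimals: 193.1
  -> 193.1 F
Call 2 (193.1 F)


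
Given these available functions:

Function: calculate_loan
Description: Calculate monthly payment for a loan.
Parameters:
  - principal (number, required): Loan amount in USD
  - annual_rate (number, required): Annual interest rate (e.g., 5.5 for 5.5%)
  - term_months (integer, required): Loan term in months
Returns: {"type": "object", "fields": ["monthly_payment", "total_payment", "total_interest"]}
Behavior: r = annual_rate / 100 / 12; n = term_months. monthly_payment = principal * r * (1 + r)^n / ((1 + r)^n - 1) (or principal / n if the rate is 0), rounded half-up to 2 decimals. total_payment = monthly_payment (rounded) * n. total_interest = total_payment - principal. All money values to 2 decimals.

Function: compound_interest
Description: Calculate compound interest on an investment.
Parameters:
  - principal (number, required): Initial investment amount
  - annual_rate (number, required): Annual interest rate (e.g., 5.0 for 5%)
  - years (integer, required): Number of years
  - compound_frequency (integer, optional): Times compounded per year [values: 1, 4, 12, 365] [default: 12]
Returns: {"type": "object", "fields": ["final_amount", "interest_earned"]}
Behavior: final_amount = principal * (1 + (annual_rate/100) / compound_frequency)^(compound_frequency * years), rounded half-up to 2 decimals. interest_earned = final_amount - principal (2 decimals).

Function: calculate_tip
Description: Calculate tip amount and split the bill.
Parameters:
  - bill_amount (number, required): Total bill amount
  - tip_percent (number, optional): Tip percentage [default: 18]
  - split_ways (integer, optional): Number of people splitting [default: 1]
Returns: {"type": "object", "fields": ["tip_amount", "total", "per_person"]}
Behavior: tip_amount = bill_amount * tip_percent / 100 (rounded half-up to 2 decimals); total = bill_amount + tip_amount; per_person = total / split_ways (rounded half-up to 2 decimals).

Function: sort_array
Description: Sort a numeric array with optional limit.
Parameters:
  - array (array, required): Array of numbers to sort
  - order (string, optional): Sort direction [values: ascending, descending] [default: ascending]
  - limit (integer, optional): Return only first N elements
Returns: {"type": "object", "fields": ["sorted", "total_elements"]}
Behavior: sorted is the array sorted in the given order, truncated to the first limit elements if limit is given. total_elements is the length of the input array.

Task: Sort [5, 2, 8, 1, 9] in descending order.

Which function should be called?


The task needs a function whose description is: Sort a numeric array with optional limit.
sort_array


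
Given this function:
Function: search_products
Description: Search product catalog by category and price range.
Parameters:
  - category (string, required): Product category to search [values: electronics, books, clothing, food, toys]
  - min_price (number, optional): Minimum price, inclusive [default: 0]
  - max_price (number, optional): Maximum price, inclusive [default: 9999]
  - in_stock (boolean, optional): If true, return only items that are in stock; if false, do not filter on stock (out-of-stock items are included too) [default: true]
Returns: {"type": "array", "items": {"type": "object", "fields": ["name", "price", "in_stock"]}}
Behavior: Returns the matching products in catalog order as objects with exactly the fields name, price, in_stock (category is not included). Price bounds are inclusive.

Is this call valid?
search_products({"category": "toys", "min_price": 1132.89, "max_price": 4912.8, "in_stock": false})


Checking all required parameters present and types match... All valid.
Valid


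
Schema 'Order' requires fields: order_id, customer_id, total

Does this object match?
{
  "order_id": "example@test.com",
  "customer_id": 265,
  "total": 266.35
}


Checking required fields... All present.
Valid - all required fields present


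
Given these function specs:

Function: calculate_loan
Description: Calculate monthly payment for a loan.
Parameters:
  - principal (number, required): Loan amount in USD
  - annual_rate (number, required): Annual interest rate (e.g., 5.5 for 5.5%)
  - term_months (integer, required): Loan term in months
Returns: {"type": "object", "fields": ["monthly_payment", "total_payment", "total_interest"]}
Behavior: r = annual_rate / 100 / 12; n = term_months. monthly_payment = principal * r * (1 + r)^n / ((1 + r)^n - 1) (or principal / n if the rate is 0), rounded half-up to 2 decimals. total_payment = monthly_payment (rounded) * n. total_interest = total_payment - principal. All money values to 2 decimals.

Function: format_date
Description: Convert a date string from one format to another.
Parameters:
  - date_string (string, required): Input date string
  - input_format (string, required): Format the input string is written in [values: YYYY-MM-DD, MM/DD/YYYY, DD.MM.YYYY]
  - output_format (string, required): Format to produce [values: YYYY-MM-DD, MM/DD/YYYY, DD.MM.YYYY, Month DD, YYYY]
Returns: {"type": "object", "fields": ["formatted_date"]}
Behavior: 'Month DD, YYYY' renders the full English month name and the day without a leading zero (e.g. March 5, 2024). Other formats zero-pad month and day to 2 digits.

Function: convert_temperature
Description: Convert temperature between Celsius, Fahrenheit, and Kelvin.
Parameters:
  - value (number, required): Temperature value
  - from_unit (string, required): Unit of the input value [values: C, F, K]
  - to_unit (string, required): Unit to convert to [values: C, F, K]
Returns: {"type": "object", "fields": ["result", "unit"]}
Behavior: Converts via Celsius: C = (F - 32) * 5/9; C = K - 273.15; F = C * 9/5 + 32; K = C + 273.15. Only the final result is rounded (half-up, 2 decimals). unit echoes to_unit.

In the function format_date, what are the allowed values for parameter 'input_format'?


The format_date spec declares:
  - input_format (string, required): Format the input string is written in [values: YYYY-MM-DD, MM/DD/YYYY, DD.MM.YYYY]
Allowed values:
YYYY-MM-DD, MM/DD/YYYY, DD.MM.YYYY


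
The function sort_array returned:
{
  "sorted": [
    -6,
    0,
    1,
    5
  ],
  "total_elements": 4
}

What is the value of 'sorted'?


[-6, 0, 1, 5]


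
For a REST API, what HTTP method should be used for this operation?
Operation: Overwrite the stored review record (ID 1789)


GET = read, POST = create, PUT = update/replace, DELETE = remove
This operation is an update/replace.
PUT


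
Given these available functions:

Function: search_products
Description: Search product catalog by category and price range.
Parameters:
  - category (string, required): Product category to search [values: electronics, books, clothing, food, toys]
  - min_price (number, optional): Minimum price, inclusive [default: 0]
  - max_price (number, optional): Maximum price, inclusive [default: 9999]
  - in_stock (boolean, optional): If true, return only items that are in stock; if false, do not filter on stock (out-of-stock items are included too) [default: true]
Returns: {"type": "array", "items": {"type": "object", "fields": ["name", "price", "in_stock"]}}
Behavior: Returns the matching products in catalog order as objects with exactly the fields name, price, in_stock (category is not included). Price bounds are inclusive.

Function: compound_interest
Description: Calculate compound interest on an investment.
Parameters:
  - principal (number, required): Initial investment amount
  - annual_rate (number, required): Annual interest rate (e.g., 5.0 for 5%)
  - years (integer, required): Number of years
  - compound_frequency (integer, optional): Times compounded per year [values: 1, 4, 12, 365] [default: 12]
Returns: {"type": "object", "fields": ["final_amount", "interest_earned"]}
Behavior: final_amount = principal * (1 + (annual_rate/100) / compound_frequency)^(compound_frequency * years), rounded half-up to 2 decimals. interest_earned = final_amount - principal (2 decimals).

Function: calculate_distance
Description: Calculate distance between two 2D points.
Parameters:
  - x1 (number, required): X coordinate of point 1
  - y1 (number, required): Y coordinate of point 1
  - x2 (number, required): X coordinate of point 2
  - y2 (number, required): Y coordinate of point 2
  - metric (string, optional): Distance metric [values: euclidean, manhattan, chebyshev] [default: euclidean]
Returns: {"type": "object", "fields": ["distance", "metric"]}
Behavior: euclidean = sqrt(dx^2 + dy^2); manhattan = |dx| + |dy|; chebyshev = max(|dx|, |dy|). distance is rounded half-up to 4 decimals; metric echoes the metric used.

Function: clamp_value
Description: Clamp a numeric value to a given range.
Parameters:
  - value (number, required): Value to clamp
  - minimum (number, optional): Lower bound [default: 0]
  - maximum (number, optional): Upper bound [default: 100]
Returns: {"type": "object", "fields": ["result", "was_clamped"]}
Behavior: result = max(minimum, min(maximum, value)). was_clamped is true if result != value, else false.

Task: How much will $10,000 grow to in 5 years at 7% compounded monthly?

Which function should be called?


The task needs a function whose description is: Calculate compound interest on an investment.
compound_interest


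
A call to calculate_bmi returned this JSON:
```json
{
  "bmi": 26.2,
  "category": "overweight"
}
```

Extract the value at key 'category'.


overweight


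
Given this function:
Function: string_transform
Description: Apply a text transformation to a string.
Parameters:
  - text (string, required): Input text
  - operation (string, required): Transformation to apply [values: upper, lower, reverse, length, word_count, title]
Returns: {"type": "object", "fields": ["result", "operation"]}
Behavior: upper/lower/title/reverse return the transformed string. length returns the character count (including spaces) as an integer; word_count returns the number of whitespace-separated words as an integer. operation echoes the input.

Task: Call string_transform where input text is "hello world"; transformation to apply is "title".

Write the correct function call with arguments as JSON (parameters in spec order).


Mapping each described value to its parameter name:
  'Input text' -> text = "hello world"
  'Transformation to apply' -> operation = "title"
string_transform({"text": "hello world", "operation": "title"})


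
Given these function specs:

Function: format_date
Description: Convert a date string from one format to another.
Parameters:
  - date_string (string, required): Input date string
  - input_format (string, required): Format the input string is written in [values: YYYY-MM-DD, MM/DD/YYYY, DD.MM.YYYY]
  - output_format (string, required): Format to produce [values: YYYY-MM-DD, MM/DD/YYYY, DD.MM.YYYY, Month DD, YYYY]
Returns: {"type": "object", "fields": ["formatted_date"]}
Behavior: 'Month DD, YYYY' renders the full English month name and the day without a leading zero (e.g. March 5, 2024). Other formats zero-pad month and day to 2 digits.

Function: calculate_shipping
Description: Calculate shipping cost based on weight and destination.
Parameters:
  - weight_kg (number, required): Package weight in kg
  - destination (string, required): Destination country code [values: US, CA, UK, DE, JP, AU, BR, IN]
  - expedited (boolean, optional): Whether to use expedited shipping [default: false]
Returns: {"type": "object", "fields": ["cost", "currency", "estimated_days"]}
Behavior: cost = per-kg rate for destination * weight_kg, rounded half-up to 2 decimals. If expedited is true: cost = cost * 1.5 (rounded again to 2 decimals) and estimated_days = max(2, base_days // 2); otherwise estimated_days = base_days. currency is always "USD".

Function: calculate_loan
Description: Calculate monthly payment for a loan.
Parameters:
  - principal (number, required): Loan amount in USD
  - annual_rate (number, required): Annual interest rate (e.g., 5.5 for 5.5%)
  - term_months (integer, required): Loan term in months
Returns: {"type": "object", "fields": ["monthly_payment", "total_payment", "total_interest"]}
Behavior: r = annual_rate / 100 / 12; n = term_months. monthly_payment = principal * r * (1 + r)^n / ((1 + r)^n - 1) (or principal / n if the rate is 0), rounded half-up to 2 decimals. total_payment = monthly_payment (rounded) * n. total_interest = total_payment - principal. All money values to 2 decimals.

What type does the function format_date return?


The format_date spec declares Returns: {"type": "object", "fields": ["formatted_date"]}
Type:
object


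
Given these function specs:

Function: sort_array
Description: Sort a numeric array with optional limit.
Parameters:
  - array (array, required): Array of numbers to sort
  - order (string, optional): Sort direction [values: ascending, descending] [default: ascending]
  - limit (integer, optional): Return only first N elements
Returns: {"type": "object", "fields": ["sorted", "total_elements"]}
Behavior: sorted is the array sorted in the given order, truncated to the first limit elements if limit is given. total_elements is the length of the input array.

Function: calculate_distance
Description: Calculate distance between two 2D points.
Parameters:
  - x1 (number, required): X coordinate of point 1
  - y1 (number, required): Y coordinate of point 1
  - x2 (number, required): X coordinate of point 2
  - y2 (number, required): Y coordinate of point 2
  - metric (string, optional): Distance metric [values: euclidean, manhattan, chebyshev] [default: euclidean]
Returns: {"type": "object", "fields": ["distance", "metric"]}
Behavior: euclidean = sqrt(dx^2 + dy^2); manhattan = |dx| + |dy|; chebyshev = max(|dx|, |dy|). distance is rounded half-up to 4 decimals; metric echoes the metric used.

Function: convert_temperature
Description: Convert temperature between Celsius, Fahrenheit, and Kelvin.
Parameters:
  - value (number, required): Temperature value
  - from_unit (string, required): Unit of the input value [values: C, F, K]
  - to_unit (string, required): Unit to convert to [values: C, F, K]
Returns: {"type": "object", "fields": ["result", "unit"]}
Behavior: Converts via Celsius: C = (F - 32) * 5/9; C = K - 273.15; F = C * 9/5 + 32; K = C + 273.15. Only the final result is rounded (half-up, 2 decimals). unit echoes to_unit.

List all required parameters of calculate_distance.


Parameters of calculate_distance and their required/optional flag:
  x1: required
  y1: required
  x2: required
  y2: required
  metric: optional
x1, x2, y1, y2


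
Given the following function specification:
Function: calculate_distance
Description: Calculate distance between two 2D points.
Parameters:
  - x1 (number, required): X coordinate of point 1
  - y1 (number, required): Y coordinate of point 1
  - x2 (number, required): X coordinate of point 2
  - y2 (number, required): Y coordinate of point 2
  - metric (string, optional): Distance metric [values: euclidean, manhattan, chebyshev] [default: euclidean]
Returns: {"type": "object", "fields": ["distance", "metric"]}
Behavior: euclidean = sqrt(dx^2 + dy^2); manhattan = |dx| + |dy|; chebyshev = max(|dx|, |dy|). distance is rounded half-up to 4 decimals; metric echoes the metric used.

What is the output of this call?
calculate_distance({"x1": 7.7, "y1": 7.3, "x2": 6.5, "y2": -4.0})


Defaults applied: metric=euclidean
|dx| = |6.5 - 7.7| = 1.2; |dy| = |-4 - 7.3| = 11.3
euclidean: sqrt(1.2^2 + 11.3^2) = sqrt(129.13) = 11.363538
Round to 4 decimals: 11.3635
Output:
{"distance": 11.3635, "metric": "euclidean"}


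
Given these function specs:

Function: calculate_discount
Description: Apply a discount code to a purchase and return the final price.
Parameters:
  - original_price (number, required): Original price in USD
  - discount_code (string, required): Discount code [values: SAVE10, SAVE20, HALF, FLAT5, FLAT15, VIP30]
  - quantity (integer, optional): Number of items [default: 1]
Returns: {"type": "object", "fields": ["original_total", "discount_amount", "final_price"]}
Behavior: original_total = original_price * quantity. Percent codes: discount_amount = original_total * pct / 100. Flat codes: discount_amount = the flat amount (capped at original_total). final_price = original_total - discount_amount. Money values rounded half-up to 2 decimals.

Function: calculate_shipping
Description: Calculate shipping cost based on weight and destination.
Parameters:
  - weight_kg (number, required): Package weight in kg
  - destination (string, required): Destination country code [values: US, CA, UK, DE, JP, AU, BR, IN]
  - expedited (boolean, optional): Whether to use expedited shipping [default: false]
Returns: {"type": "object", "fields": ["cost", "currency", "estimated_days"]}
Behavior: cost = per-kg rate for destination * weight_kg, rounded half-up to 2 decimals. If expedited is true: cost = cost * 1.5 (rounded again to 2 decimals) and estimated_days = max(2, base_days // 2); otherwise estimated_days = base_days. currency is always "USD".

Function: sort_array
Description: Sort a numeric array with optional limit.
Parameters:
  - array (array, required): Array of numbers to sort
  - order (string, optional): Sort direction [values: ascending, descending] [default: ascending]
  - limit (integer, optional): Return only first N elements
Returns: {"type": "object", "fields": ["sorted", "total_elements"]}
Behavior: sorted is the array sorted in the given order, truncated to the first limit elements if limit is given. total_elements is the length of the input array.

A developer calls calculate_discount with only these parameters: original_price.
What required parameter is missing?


Required parameters: original_price, discount_code
Provided: original_price
Missing: discount_code
discount_code


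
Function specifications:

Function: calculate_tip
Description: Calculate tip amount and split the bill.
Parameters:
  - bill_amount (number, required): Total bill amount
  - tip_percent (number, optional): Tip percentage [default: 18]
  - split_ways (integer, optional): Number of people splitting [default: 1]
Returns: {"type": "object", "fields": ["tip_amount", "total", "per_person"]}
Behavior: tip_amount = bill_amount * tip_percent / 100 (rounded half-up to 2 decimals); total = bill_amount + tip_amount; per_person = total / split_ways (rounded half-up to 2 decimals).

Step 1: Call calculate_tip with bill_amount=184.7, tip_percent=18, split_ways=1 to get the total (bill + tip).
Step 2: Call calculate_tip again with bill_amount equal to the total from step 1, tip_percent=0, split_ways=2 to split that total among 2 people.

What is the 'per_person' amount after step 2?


Step 1: calculate_tip(bill_amount=184.7, tip_percent=18, split_ways=1)
  tip_amount = 184.7 * 18/100 = 33.246 -> 33.25
  total = 184.7 + 33.25 = 217.95
  per_person = 217.95 / 1 = 217.95 -> 217.95
  -> total = 217.95
Step 2: calculate_tip(bill_amount=217.95, tip_percent=0, split_ways=2)
  tip_amount = 217.95 * 0/100 = 0 -> 0.00
  total = 217.95 + 0.00 = 217.95
  per_person = 217.95 / 2 = 108.975 -> 108.98
  -> per_person = 108.98
$108.98
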